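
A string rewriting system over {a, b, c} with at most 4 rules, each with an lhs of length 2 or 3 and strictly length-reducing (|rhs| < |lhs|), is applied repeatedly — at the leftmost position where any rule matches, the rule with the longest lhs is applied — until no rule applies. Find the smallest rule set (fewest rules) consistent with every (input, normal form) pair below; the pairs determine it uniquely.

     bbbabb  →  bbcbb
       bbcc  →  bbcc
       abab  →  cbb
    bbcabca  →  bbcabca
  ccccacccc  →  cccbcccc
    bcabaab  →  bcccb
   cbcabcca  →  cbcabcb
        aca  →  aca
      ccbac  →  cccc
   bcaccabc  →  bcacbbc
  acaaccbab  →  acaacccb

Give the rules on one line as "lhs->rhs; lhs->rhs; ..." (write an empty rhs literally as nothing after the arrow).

  | bbbabb => bbcbb
  | bbcc
  | abab => cbb
  | bbcabca

aba->cb; ba->c; cca->cb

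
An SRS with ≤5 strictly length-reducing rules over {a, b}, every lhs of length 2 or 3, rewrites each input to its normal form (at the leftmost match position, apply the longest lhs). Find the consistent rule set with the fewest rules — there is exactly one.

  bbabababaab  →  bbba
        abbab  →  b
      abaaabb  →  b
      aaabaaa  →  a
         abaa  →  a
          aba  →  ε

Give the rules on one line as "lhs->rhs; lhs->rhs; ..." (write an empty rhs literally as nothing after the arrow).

aa->a; aab->; ab->a; aba->

  | bbabababaab => bbbabaab => bbbab => bbba
  | abbab => abab => b
  | abaaabb => aabb => b
  | aaabaaa => aabaaa => aaa => aa => a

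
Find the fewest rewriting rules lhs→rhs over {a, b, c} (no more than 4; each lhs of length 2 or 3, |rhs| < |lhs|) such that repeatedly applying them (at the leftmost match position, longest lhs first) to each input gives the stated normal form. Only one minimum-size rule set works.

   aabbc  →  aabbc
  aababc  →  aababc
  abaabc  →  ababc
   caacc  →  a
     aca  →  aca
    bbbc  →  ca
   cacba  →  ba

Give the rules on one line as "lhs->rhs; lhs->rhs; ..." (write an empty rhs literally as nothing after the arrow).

  | aabbc
  | aababc
  | abaabc => ababc
  | caacc => caca => a

acc->ca; baa->ba; bbb->ac; cac->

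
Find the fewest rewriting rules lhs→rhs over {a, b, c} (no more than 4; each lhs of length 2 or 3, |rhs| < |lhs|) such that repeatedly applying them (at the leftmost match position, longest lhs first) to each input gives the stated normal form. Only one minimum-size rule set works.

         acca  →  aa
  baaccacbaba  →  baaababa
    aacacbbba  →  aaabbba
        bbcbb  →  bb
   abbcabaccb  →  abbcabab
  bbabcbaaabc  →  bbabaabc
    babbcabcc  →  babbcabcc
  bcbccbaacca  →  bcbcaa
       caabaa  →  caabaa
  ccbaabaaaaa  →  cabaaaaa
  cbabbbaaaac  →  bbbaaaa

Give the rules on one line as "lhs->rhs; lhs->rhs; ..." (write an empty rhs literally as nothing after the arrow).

  | acca => aca => aa
  | baaccacbaba => baacacbaba => baaacbaba => baaababa
  | aacacbbba => aaacbbba => aaabbba
  | bbcbb => bb

ac->a; cba->; cbb->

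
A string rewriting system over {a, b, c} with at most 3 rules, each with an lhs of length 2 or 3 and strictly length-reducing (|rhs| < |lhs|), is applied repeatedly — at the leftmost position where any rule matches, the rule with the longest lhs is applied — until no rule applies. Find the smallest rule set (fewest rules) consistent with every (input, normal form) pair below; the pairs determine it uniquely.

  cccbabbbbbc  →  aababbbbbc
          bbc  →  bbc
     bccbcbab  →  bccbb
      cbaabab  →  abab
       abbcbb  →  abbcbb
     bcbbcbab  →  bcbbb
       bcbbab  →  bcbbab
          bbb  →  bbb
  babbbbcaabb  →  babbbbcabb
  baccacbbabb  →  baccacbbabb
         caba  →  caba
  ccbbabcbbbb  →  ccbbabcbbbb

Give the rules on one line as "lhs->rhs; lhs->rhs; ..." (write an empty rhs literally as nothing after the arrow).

caa->ca; cba->; ccc->aa

  | cccbabbbbbc => aababbbbbc
  | bbc
  | bccbcbab => bccbb
  | cbaabab => abab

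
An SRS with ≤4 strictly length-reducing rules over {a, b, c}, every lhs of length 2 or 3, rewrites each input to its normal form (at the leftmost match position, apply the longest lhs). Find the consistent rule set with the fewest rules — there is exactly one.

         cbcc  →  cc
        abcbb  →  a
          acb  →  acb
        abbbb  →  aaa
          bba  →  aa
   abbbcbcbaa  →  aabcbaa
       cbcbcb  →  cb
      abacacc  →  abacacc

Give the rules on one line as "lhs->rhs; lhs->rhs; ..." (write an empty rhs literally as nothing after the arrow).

bb->a; bca->; cbc->c

  | cbcc => cc
  | abcbb => abca => a
  | acb
  | abbbb => aabb => aaa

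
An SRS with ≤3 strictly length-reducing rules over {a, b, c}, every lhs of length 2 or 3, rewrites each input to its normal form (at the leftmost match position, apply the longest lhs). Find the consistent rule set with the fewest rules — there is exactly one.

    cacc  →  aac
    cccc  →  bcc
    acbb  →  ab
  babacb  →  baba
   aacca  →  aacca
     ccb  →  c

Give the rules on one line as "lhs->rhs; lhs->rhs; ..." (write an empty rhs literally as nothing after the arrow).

  | cacc => aac
  | cccc => bcc
  | acbb => ab
  | babacb => baba

cac->aa; cb->; ccc->bc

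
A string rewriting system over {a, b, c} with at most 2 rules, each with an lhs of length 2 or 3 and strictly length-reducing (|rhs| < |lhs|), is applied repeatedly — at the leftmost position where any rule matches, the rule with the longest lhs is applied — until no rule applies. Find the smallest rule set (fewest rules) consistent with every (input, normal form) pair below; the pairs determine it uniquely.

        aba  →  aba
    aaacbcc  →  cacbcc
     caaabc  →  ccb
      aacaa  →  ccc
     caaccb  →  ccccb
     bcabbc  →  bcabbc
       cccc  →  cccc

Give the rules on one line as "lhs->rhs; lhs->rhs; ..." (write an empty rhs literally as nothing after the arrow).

aa->c; abc->b

  | aba
  | aaacbcc => cacbcc
  | caaabc => ccabc => ccb
  | aacaa => ccaa => ccc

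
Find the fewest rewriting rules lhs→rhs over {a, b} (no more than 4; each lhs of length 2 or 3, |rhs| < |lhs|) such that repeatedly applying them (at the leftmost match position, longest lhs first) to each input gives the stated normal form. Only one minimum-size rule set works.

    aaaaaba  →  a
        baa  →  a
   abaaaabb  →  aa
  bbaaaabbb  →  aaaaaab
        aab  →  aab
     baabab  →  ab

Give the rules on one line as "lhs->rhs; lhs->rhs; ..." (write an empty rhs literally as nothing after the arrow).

aba->ba; ba->a; baa->ba; bb->a

  | aaaaaba => aaaaba => aaaba => aaba => aba => ba => a
  | baa => ba => a
  | abaaaabb => baaaabb => baaabb => baabb => babb => abb => aa
  | bbaaaabbb => aaaaabbb => aaaaaab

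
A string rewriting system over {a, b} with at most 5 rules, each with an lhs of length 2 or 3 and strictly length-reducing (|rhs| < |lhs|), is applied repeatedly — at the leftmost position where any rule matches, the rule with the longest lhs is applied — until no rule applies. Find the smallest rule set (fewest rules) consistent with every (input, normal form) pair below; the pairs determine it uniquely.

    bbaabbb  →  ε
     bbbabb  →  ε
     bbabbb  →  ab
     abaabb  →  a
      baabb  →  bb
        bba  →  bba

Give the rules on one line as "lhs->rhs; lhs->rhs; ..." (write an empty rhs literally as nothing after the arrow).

  | bbaabbb => bbbb => abb => ε
  | bbbabb => ababb => abb => ε
  | bbabbb => bbb => ab
  | abaabb => aabb => a

aba->a; abb->; baa->; bbb->ab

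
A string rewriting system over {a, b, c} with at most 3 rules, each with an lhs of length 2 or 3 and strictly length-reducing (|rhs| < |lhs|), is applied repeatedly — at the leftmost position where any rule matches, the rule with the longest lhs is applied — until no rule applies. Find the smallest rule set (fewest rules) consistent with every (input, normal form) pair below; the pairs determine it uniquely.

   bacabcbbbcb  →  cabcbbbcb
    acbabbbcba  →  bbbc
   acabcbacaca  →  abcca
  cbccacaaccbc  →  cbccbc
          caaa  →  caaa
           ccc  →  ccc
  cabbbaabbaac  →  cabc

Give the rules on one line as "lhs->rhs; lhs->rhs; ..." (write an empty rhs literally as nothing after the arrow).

  | bacabcbbbcb => cabcbbbcb
  | acbabbbcba => babbbcba => bbbcba => bbbc
  | acabcbacaca => abcbacaca => abccaca => abcca
  | cbccacaaccbc => cbccaaccbc => cbccacbc => cbccbc

ac->; ba->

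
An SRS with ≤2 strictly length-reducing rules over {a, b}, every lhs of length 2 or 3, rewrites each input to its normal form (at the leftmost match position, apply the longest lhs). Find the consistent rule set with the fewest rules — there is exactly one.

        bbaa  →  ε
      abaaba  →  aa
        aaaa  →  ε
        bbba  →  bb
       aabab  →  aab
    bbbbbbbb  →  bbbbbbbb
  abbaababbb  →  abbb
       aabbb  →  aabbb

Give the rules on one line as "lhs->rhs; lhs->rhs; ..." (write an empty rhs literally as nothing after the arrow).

aaa->b; ba->

  | bbaa => ba => ε
  | abaaba => aaba => aa
  | aaaa => ba => ε
  | bbba => bb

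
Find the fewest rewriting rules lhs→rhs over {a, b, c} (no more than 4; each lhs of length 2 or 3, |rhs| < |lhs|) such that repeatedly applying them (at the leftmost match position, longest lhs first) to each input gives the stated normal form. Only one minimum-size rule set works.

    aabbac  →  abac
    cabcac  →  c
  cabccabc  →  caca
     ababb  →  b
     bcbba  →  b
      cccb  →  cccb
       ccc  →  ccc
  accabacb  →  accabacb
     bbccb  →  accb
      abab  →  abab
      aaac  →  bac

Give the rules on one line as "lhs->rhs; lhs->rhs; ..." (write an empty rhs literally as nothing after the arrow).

  | aabbac => bbbac => abac
  | cabcac => caac => cbc => c
  | cabccabc => cacabc => caca
  | ababb => abaa => abb => aa => b

aa->b; bb->a; bc->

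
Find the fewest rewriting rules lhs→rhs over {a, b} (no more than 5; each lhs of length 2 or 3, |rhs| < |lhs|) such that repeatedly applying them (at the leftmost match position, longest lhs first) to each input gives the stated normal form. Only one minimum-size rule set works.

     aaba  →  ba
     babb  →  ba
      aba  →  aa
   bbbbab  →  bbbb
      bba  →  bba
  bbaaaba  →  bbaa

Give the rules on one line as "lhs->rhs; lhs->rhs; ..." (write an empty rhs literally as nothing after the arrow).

  | aaba => ba
  | babb => ba
  | aba => aa
  | bbbbab => bbbb

aab->b; ab->; aba->aa; abb->a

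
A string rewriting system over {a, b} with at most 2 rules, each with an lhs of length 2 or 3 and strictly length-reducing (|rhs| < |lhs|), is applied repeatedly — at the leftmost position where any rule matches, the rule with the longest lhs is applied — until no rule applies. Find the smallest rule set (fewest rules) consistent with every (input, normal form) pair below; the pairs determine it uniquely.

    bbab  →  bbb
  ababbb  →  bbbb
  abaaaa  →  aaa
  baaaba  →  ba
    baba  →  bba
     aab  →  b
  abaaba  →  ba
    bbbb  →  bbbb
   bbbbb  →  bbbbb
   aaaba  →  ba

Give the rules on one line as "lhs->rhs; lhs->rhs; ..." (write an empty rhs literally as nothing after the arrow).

  | bbab => bbb
  | ababbb => babbb => bbbb
  | abaaaa => baaaa => aaa
  | baaaba => aaba => aba => ba

ab->b; baa->a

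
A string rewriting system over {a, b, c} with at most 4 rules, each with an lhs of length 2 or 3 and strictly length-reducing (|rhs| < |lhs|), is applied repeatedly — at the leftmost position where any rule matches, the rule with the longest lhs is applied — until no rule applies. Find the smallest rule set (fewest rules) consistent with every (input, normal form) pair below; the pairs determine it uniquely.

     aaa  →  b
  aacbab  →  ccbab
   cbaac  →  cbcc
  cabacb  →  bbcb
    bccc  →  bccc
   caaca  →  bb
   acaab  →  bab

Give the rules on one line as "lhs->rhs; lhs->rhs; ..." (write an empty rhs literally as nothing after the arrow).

aa->c; ac->c; ca->b

  | aaa => ca => b
  | aacbab => ccbab
  | cbaac => cbcc
  | cabacb => bbacb => bbcb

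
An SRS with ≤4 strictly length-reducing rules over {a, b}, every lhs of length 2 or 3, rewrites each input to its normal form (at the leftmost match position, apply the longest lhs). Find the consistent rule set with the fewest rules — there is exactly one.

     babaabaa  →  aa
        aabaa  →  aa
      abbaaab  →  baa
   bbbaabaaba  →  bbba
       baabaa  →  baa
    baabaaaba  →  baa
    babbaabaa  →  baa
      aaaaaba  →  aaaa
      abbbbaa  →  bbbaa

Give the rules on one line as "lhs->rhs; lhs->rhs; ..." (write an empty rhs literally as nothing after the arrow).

  | babaabaa => aabaa => aa
  | aabaa => aa
  | abbaaab => baaab => baa
  | bbbaabaaba => bbbaaba => bbba

ab->; aba->; bab->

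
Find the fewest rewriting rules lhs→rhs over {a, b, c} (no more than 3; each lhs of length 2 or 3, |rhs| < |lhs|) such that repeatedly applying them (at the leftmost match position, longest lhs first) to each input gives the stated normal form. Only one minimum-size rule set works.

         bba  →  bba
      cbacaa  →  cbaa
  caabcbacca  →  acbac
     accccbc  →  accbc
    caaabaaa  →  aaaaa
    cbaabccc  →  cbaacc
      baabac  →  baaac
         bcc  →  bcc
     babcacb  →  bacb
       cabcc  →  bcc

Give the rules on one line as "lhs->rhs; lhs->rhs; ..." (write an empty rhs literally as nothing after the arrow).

  | bba
  | cbacaa => cbaa
  | caabcbacca => abcbacca => acbacca => acbac
  | accccbc => acccbc => accbc

ab->a; ca->; ccc->cc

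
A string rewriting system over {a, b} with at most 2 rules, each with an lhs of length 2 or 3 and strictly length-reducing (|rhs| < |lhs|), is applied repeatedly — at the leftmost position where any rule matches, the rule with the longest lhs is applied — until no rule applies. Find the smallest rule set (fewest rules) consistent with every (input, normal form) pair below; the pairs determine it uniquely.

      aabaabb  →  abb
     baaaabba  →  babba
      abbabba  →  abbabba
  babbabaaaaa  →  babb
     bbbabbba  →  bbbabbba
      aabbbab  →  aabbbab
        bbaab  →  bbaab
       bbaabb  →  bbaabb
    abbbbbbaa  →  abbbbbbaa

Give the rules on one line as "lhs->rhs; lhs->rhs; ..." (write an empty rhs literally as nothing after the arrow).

  | aabaabb => aaaabb => abb
  | baaaabba => babba
  | abbabba
  | babbabaaaaa => babbaaaaaa => babbaaa => babb

aaa->; aba->aa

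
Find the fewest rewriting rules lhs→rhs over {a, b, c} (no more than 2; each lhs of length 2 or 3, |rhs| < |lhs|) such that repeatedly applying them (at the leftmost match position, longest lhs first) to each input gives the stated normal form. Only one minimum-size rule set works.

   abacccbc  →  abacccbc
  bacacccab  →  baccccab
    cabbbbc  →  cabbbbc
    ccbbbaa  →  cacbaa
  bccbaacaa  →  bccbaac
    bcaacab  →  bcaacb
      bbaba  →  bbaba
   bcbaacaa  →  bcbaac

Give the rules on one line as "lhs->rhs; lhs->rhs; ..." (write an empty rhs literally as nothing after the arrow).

aca->ac; cbb->ac

  | abacccbc
  | bacacccab => baccccab
  | cabbbbc
  | ccbbbaa => cacbaa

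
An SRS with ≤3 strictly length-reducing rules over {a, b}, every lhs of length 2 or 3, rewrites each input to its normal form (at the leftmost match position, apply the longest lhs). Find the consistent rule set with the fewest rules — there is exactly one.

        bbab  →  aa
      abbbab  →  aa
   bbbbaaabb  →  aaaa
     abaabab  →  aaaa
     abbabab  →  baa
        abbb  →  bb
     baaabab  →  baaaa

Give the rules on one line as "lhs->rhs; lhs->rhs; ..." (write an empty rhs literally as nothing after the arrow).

ab->a; abb->b; bba->aa

  | bbab => aab => aa
  | abbbab => bbab => aab => aa
  | bbbbaaabb => bbaaaabb => aaaaabb => aaaab => aaaa
  | abaabab => aaabab => aaaab => aaaa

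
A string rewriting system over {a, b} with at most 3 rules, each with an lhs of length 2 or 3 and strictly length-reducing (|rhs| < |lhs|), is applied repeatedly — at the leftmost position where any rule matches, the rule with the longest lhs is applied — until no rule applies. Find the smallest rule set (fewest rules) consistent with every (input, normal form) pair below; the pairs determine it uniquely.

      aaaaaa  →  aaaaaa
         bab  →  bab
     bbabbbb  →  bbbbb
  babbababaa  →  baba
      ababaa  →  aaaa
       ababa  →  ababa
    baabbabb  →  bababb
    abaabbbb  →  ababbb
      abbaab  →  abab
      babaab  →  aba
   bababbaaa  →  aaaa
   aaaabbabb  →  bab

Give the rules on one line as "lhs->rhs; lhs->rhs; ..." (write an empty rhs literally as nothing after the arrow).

  | aaaaaa
  | bab
  | bbabbbb => bbbbb
  | babbababaa => babbabaa => babbaa => baba

aab->ba; baa->aa; bba->b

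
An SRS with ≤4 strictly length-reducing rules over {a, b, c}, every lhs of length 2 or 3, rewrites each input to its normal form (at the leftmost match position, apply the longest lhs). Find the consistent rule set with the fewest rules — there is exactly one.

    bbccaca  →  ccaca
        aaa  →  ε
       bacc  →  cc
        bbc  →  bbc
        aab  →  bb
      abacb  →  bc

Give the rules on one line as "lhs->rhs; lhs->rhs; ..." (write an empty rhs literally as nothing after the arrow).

aa->b; acb->bc; ba->; bcc->cc

  | bbccaca => bccaca => ccaca
  | aaa => ba => ε
  | bacc => cc
  | bbc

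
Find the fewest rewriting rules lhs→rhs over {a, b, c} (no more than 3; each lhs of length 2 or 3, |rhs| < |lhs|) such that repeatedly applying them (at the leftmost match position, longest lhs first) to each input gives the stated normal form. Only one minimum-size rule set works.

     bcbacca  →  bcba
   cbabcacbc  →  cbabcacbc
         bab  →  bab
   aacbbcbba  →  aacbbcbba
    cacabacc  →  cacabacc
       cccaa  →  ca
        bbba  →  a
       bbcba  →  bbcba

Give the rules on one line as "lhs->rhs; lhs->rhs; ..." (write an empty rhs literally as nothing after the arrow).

bbb->; cca->

  | bcbacca => bcba
  | cbabcacbc
  | bab
  | aacbbcbba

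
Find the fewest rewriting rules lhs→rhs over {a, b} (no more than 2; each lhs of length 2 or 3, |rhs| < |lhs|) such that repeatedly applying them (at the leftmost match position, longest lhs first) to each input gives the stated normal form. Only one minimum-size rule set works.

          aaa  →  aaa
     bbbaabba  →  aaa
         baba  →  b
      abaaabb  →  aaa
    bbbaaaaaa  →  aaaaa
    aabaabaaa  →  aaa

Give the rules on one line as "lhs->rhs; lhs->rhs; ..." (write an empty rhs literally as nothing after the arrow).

  | aaa
  | bbbaabba => abaabba => abba => aaa
  | baba => b
  | abaaabb => aabb => aaa

aba->; bb->a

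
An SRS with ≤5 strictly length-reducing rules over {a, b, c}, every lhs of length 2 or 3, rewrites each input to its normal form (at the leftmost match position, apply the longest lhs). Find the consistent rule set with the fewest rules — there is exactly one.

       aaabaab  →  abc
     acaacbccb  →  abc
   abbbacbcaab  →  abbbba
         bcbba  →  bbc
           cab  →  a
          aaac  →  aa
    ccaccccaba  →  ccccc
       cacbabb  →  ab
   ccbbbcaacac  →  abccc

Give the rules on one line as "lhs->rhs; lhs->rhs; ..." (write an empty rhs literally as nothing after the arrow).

aba->bc; ac->; ca->c; cb->a

  | aaabaab => aabcab => aabcb => aaba => abc
  | acaacbccb => aacbccb => abccb => abca => abc
  | abbbacbcaab => abbbbcaab => abbbbcab => abbbbcb => abbbba
  | bcbba => baba => bbc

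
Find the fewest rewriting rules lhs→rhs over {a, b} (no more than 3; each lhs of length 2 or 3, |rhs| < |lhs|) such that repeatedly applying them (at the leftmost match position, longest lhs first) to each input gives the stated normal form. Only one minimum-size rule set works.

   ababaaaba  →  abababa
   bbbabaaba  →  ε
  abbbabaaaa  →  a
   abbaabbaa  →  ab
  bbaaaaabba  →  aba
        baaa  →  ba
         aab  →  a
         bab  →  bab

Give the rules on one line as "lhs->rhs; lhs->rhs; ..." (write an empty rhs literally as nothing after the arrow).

aa->; aab->bb; bb->a

  | ababaaaba => abababa
  | bbbabaaba => ababaaba => ababbba => abaaba => abbba => aaba => bba => aa => ε
  | abbbabaaaa => aababaaaa => bbabaaaa => aabaaaa => bbaaaa => aaaaa => aaa => a
  | abbaabbaa => aaaabbaa => aabbaa => bbbaa => abaa => ab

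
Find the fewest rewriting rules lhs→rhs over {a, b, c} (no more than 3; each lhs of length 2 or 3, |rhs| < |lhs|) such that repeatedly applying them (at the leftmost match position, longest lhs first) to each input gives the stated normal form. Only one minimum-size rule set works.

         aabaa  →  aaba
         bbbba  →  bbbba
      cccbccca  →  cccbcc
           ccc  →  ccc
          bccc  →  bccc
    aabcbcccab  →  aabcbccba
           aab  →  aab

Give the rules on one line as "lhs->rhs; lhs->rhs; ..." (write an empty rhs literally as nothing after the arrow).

baa->ba; ca->; cab->ba

  | aabaa => aaba
  | bbbba
  | cccbccca => cccbcc
  | ccc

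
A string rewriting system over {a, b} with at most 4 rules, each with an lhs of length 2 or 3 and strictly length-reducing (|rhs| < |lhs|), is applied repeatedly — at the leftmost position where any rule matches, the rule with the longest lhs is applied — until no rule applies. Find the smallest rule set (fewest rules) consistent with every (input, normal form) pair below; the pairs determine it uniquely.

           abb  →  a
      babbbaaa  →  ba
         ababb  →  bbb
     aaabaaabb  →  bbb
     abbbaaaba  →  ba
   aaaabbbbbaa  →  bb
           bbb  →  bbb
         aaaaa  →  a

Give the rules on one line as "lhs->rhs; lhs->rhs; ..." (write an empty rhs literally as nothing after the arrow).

  | abb => ab => a
  | babbbaaa => bbbbaaa => bbaaa => aaa => ba
  | ababb => aabb => bbb
  | aaabaaabb => babaaabb => bbaaabb => aaabb => babb => bbb

aa->b; ab->a; bab->bb; bba->a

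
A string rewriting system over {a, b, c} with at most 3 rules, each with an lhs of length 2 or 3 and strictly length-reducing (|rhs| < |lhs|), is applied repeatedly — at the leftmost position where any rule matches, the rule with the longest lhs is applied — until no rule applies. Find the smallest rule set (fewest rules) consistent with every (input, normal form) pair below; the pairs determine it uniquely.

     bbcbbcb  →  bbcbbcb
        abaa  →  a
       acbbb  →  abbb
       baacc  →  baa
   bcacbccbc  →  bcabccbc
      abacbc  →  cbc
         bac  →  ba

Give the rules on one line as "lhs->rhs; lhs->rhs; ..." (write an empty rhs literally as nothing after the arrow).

  | bbcbbcb
  | abaa => a
  | acbbb => abbb
  | baacc => baac => baa

aba->; ac->a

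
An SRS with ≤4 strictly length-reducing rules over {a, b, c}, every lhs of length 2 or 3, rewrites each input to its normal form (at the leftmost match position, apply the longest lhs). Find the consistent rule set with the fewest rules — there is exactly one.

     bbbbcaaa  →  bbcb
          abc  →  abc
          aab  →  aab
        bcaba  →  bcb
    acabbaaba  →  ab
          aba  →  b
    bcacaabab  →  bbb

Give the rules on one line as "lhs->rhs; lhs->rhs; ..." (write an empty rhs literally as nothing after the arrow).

  | bbbbcaaa => bbbba => bbcb
  | abc
  | aab
  | bcaba => bcb

aba->b; ac->a; bba->cb; caa->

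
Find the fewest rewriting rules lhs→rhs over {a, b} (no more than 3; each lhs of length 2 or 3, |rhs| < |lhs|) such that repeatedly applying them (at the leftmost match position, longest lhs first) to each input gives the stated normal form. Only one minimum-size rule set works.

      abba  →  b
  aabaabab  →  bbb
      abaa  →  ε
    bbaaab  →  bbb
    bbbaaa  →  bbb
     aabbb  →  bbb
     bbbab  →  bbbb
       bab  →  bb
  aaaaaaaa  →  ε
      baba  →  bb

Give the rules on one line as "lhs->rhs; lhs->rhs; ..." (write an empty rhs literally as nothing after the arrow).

  | abba => ba => b
  | aabaabab => baabab => babab => bbab => bbb
  | abaa => aa => ε
  | bbaaab => bbaab => bbab => bbb

aa->; ab->; ba->b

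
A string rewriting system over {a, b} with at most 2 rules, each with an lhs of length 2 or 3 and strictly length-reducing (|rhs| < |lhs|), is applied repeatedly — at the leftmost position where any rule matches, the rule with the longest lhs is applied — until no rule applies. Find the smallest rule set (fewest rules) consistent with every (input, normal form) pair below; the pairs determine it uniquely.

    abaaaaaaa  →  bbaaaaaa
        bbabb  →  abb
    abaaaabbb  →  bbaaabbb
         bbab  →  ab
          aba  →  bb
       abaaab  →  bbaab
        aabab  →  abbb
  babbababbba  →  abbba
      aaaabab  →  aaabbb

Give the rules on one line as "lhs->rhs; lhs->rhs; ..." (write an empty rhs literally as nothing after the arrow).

aba->bb; bab->ab

  | abaaaaaaa => bbaaaaaa
  | bbabb => babb => abb
  | abaaaabbb => bbaaabbb
  | bbab => bab => ab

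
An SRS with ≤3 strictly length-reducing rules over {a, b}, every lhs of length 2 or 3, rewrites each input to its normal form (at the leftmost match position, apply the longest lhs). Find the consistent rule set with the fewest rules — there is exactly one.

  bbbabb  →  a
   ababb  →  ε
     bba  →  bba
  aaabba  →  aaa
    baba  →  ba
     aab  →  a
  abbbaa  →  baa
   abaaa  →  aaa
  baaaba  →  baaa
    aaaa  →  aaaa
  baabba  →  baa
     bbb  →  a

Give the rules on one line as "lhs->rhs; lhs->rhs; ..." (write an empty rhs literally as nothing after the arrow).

  | bbbabb => aabb => a
  | ababb => abb => ε
  | bba
  | aaabba => aaa

ab->; abb->; bbb->a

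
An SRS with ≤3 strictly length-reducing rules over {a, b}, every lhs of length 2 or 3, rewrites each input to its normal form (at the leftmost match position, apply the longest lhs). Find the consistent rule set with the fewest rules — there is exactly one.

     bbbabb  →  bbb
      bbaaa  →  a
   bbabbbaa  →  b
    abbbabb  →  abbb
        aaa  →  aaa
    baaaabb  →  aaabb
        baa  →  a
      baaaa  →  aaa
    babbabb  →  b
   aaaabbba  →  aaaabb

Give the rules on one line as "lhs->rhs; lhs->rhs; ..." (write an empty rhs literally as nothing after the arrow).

ba->; bab->

  | bbbabb => bbb
  | bbaaa => baa => a
  | bbabbbaa => bbbaa => bba => b
  | abbbabb => abbb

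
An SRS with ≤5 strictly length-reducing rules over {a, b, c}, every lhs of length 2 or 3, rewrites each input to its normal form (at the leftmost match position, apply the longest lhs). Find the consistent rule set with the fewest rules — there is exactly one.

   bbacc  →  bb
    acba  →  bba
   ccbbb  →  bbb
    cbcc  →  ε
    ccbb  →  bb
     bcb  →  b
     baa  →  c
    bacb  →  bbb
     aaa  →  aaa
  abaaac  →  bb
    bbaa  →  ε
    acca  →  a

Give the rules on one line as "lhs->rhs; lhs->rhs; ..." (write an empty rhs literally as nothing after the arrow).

ac->b; baa->c; bc->; cc->

  | bbacc => bbbc => bb
  | acba => bba
  | ccbbb => bbb
  | cbcc => cc => ε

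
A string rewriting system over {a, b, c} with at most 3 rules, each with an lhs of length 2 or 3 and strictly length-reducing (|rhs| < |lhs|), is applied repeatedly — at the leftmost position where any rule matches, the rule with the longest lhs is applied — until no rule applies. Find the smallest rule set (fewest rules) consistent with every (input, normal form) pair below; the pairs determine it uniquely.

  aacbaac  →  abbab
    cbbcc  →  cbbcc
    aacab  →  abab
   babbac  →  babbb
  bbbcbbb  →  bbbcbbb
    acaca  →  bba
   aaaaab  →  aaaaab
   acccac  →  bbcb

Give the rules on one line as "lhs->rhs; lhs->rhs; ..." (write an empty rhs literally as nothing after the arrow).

  | aacbaac => abbaac => abbab
  | cbbcc
  | aacab => abab
  | babbac => babbb

ac->b; acc->bb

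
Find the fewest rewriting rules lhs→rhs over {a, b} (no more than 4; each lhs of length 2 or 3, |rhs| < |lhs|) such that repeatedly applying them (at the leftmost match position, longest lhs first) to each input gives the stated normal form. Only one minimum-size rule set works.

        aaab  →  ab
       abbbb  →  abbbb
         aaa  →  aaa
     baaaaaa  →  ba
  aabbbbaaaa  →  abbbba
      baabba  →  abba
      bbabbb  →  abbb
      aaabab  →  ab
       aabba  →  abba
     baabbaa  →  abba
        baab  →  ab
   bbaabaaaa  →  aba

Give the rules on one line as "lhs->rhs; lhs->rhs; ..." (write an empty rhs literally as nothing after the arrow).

  | aaab => aab => ab
  | abbbb
  | aaa
  | baaaaaa => baaaaa => baaaa => baaa => baa => ba

aab->ab; baa->ba; bab->ab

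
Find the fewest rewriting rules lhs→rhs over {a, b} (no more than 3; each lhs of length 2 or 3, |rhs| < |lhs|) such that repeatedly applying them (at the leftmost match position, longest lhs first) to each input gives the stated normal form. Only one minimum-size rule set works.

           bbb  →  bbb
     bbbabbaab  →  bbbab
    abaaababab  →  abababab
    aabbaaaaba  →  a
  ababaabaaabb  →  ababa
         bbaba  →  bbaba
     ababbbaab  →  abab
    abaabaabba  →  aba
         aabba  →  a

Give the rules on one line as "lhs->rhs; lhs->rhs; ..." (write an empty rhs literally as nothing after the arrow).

  | bbb
  | bbbabbaab => bbbaaab => bbbab
  | abaaababab => abababab
  | aabbaaaaba => aabaaaaba => aaaaaaba => aaaaba => aaba => aaa => a

aa->; aab->aa; abb->a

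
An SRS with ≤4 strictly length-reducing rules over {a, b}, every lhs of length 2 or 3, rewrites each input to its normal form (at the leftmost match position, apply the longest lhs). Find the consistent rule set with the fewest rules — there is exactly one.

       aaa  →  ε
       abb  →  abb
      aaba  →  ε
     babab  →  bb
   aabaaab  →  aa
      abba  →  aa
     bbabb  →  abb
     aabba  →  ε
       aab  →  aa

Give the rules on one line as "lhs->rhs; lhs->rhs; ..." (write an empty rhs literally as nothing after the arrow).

  | aaa => ε
  | abb
  | aaba => aaa => ε
  | babab => bb

aaa->; aab->aa; aba->; bba->a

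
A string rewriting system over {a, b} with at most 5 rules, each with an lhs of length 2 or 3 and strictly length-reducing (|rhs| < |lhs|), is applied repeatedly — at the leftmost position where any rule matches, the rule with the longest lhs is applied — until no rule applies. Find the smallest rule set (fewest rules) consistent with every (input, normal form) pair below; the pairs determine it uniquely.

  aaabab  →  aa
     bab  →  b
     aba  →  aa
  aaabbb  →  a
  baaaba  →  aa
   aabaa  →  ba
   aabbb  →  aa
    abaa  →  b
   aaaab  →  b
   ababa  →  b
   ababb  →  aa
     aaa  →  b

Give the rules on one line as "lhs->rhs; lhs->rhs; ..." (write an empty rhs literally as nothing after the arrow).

aaa->b; ab->a; bab->b; bb->a

  | aaabab => bbab => aab => aa
  | bab => b
  | aba => aa
  | aaabbb => bbbb => abb => ab => a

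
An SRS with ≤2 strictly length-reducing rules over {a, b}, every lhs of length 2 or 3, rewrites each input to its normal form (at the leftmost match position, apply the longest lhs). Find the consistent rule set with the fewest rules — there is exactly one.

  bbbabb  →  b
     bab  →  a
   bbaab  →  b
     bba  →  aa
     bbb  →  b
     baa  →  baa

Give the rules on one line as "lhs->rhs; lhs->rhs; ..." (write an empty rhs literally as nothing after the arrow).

  | bbbabb => ababb => babb => bbb => ab => b
  | bab => bb => a
  | bbaab => aaab => aab => ab => b
  | bba => aa

ab->b; bb->a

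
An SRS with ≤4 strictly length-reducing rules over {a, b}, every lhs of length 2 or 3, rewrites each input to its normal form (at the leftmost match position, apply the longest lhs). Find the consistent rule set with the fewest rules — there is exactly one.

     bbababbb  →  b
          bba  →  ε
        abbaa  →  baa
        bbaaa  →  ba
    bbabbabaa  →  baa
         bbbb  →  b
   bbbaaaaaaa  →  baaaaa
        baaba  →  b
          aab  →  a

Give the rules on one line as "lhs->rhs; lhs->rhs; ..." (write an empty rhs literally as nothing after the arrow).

  | bbababbb => abbabbb => babbb => bbb => bb => b
  | bba => ab => ε
  | abbaa => baa
  | bbaaa => abaa => ba

ab->; aba->b; bb->b; bba->ab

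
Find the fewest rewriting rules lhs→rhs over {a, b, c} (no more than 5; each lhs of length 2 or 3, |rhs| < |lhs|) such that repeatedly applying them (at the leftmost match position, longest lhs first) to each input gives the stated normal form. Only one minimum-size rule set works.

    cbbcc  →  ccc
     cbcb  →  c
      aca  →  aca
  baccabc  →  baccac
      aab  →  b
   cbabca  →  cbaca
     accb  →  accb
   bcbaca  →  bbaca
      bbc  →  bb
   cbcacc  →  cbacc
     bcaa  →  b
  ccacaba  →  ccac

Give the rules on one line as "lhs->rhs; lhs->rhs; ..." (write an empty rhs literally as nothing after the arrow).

  | cbbcc => ccc
  | cbcb => cbb => c
  | aca
  | baccabc => baccac

aa->; ab->a; bc->b; cbb->c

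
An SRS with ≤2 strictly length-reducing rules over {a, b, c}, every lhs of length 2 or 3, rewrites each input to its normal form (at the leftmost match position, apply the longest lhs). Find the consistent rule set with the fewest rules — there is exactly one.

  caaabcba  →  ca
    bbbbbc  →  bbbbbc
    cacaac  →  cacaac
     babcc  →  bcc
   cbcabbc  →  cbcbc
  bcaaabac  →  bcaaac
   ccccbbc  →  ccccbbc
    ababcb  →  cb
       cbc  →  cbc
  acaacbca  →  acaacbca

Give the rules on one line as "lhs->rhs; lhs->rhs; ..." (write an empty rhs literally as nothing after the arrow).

  | caaabcba => caacba => caab => ca
  | bbbbbc
  | cacaac
  | babcc => bcc

ab->; cba->b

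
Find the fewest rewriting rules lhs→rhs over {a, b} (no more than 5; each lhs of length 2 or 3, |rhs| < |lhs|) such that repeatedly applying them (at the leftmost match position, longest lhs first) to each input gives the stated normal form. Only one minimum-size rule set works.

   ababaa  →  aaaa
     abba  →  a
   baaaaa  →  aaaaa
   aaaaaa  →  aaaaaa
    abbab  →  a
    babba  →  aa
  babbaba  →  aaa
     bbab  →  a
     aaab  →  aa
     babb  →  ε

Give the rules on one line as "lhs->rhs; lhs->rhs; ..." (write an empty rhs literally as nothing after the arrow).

ab->; aba->aa; ba->a; bab->a

  | ababaa => aabaa => aaaa
  | abba => ba => a
  | baaaaa => aaaaa
  | aaaaaa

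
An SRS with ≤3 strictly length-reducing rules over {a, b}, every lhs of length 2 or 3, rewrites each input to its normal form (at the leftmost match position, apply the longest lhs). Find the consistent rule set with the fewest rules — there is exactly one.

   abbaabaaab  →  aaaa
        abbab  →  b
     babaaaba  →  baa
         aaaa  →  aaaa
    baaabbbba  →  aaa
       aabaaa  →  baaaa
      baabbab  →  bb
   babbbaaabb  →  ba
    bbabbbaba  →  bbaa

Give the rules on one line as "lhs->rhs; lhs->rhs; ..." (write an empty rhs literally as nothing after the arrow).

  | abbaabaaab => baabaaab => bbaaaab => bbaaba => bbbaa => aaaa
  | abbab => bab => b
  | babaaaba => baaaba => babaa => baa
  | aaaa

aab->ba; ab->; bbb->aa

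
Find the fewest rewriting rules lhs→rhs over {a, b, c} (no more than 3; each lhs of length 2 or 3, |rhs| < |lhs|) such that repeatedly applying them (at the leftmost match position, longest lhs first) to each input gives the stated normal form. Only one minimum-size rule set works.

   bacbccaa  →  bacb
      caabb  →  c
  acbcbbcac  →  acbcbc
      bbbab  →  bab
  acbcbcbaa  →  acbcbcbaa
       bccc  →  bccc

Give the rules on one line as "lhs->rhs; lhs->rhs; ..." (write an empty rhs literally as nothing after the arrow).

  | bacbccaa => bacbca => bacb
  | caabb => abb => c
  | acbcbbcac => acbcbcac => acbcbc
  | bbbab => bbab => bab

abb->c; bb->b; ca->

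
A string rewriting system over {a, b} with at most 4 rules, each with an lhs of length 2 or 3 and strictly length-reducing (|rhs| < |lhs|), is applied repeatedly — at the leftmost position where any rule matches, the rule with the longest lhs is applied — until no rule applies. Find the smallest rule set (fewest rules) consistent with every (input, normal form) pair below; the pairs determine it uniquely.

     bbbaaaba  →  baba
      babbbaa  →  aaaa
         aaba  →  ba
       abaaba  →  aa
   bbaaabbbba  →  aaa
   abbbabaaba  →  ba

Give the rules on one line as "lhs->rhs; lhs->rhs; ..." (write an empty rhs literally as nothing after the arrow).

  | bbbaaaba => abaaaba => aababa => baba
  | babbbaa => baabaa => abbaa => aaaa
  | aaba => ba
  | abaaba => aabba => bba => aa

aab->b; baa->ab; bb->a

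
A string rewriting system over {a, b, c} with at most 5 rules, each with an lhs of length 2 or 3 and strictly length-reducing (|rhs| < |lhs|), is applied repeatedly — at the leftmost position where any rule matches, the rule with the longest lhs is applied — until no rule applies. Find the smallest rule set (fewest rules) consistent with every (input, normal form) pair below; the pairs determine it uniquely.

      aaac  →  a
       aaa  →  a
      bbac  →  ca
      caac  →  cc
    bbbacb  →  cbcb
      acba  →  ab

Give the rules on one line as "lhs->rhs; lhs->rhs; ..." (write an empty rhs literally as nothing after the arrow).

aa->; ac->a; ba->b; bb->c

  | aaac => ac => a
  | aaa => a
  | bbac => cac => ca
  | caac => cc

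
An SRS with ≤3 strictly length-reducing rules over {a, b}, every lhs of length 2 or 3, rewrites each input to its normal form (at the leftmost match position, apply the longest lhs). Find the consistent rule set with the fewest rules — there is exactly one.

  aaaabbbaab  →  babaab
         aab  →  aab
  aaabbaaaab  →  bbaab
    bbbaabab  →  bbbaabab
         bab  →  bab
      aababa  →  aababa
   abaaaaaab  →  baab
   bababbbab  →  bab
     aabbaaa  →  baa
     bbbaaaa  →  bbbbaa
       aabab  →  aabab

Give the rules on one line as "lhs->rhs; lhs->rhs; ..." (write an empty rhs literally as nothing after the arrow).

aaa->ba; abb->

  | aaaabbbaab => baabbbaab => babaab
  | aab
  | aaabbaaaab => babbaaaab => baaaab => bbaab
  | bbbaabab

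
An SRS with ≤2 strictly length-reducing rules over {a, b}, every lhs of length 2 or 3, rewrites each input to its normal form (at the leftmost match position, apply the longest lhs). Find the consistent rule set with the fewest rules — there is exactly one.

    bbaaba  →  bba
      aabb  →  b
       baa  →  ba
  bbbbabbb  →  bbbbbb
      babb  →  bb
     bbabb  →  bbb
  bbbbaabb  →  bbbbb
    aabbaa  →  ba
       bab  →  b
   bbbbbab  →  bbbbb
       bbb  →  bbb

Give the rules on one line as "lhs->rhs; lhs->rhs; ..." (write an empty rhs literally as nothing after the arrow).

  | bbaaba => bbaba => bba
  | aabb => abb => b
  | baa => ba
  | bbbbabbb => bbbbbb

aa->a; ab->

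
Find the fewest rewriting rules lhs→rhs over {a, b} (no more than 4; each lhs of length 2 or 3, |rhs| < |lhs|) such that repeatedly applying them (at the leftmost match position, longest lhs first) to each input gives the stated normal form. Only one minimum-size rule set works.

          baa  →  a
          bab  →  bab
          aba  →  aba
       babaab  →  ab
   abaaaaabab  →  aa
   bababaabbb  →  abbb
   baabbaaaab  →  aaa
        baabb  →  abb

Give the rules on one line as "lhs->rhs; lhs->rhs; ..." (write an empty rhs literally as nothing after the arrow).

aab->; baa->a; bba->a

  | baa => a
  | bab
  | aba
  | babaab => baab => ab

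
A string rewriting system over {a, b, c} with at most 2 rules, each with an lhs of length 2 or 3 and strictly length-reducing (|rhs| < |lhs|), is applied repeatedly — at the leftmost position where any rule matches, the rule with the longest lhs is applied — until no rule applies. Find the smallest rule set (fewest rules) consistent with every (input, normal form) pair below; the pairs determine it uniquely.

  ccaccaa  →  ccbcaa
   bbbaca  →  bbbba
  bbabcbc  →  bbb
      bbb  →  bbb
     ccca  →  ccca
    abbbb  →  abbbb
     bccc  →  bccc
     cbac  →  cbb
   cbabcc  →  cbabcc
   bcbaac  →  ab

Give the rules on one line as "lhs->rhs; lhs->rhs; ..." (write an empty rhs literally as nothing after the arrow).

  | ccaccaa => ccbcaa
  | bbbaca => bbbba
  | bbabcbc => bbac => bbb
  | bbb

ac->b; bcb->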